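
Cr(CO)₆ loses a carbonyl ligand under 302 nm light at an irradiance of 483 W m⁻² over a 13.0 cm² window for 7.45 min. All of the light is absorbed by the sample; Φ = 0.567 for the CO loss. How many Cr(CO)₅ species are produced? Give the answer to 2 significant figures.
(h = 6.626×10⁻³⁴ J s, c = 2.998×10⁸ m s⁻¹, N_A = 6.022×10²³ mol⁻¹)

2.4×10²⁰ species

Photon energy at 302 nm: hc/λ = (6.626×10⁻³⁴)(2.998×10⁸)/(302×10⁻⁹) = 6.578×10⁻¹⁹ J.
Energy delivered: (483 W m⁻²)(13.0×10⁻⁴ m²)(447 s) = 280.7 J.
Photons incident: 280.7 / 6.578×10⁻¹⁹ = 4.267×10²⁰, i.e. 4.267×10²⁰/6.022×10²³ = 7.086×10⁻⁴ mol.
Product: Φ × n_abs = 0.567 × 7.086×10⁻⁴ = 4.018×10⁻⁴ mol.
As a count: 4.018×10⁻⁴ × 6.022×10²³ = 2.4×10²⁰.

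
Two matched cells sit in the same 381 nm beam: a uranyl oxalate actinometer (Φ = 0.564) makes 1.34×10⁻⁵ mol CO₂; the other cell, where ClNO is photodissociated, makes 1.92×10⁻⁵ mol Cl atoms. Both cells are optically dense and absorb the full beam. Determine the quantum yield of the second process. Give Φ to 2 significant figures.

Photons absorbed by the actinometer: 1.34×10⁻⁵ / 0.564 = 2.376×10⁻⁵ mol.
Φ(unknown) = 1.92×10⁻⁵ / 2.376×10⁻⁵ = 0.81.

Φ = 0.81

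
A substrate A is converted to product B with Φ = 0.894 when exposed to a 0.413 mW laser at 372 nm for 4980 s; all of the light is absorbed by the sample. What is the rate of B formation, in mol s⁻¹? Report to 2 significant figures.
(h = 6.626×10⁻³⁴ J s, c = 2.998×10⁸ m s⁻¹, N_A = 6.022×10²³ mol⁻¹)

Photon energy at 372 nm: hc/λ = (6.626×10⁻³⁴)(2.998×10⁸)/(372×10⁻⁹) = 5.340×10⁻¹⁹ J.
Energy delivered: (0.413 mW)(4980 s) = 2.057 J.
Photons incident: 2.057 / 5.340×10⁻¹⁹ = 3.852×10¹⁸, i.e. 3.852×10¹⁸/6.022×10²³ = 6.397×10⁻⁶ mol.
Product formed: 0.894 × 6.397×10⁻⁶ = 5.719×10⁻⁶ mol.
Rate: 5.719×10⁻⁶ / 4980 s = 1.1×10⁻⁹ mol s⁻¹.

1.1×10⁻⁹ mol s⁻¹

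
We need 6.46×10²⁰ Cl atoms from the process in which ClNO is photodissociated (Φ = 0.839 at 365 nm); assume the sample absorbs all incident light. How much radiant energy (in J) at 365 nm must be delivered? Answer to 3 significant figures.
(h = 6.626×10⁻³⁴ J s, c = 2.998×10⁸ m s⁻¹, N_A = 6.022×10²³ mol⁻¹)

Product: 6.46×10²⁰ / 6.022×10²³ = 0.001073 mol.
Photons that must be absorbed: 0.001073 / 0.839 = 0.001279 mol.
Photon energy: hc/λ = 5.442×10⁻¹⁹ J; per mole, 3.277×10⁵ J mol⁻¹.
Energy required: 0.001279 × 3.277×10⁵ = 419 J.

419 J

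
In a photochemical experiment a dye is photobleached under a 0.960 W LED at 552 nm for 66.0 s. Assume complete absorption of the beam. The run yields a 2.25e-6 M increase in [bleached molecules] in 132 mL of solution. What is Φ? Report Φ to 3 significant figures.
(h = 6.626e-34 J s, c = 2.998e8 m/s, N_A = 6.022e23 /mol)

Product: (2.25e-6 M)(0.132 L) = 2.970e-7 mol.
Photon energy at 552 nm: hc/λ = (6.626e-34)(2.998e8)/(552e-9) = 3.599e-19 J.
Energy delivered: (0.960 W)(66 s) = 63.36 J.
Photons incident: 63.36 / 3.599e-19 = 1.760e20, i.e. 1.760e20/6.022e23 = 2.923e-4 mol.
Φ = 2.970e-7 mol / 2.923e-4 mol photons = 0.00102.

Φ = 0.00102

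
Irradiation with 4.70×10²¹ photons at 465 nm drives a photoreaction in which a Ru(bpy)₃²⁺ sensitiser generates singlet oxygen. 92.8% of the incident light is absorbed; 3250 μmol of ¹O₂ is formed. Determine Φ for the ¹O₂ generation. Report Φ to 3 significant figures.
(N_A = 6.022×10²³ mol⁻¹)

Product: 3250 μmol = 0.00325 mol.
Moles of photons: 4.70×10²¹ / 6.022×10²³ = 0.007805 mol.
Photons absorbed: 0.928 × 0.007805 = 0.007243 mol.
Φ = 0.00325 mol / 0.007243 mol photons = 0.449.

Φ = 0.449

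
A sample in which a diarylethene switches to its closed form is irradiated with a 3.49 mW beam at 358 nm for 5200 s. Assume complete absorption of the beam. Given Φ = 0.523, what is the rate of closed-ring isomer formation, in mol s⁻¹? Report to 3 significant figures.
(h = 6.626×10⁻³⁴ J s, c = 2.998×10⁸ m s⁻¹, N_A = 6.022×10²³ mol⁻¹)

Photon energy at 358 nm: hc/λ = (6.626×10⁻³⁴)(2.998×10⁸)/(358×10⁻⁹) = 5.549×10⁻¹⁹ J.
Energy delivered: (3.49 mW)(5200 s) = 18.15 J.
Photons incident: 18.15 / 5.549×10⁻¹⁹ = 3.271×10¹⁹, i.e. 3.271×10¹⁹/6.022×10²³ = 5.432×10⁻⁵ mol.
Product formed: 0.523 × 5.432×10⁻⁵ = 2.841×10⁻⁵ mol.
Rate: 2.841×10⁻⁵ / 5200 s = 5.46×10⁻⁹ mol s⁻¹.

5.46×10⁻⁹ mol s⁻¹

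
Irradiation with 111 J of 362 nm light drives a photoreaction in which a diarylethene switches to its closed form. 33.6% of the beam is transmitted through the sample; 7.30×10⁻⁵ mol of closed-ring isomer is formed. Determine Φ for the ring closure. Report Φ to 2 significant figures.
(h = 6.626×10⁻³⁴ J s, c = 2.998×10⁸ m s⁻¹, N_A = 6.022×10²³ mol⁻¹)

Photon energy at 362 nm: hc/λ = (6.626×10⁻³⁴)(2.998×10⁸)/(362×10⁻⁹) = 5.487×10⁻¹⁹ J.
Photons incident: 111 / 5.487×10⁻¹⁹ = 2.023×10²⁰, i.e. 2.023×10²⁰/6.022×10²³ = 3.359×10⁻⁴ mol.
Fraction absorbed: 1 − 33.6/100 = 0.6640.
Photons absorbed: 0.6640 × 3.359×10⁻⁴ = 2.230×10⁻⁴ mol.
Φ = 7.30×10⁻⁵ mol / 2.230×10⁻⁴ mol photons = 0.33.

Φ = 0.33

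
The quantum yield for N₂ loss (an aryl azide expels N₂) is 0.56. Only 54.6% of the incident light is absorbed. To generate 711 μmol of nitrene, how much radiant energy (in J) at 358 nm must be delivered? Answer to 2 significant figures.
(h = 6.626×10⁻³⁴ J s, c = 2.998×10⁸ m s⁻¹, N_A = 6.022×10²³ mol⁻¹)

Product: 711 μmol = 7.11×10⁻⁴ mol.
Photons that must be absorbed: 7.11×10⁻⁴ / 0.56 = 0.001270 mol.
Incident photons needed: 0.001270 / 0.546 = 0.002326 mol.
Photon energy: hc/λ = 5.549×10⁻¹⁹ J; per mole, 3.342×10⁵ J mol⁻¹.
Energy required: 0.002326 × 3.342×10⁵ = 780 J.

780 J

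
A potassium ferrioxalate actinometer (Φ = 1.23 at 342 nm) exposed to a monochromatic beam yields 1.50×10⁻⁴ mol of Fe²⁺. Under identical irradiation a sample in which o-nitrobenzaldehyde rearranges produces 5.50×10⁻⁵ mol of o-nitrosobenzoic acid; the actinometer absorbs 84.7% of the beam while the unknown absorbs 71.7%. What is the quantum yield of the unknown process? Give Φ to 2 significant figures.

Photons absorbed by the actinometer: 1.50×10⁻⁴ / 1.23 = 1.220×10⁻⁴ mol.
Incident flux: 1.220×10⁻⁴ / 0.847 = 1.440×10⁻⁴ einstein.
Absorbed by unknown: 0.717 × 1.440×10⁻⁴ = 1.032×10⁻⁴ mol.
Φ(unknown) = 5.50×10⁻⁵ / 1.032×10⁻⁴ = 0.53.

Φ = 0.53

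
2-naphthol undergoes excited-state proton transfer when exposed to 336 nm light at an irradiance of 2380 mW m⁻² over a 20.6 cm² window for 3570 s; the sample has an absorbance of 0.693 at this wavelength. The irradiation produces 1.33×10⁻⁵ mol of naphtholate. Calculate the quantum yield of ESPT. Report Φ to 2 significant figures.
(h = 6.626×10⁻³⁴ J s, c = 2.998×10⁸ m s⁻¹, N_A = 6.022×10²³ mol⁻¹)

Φ = 0.34

Photon energy at 336 nm: hc/λ = (6.626×10⁻³⁴)(2.998×10⁸)/(336×10⁻⁹) = 5.912×10⁻¹⁹ J.
Energy delivered: (2380 mW m⁻²)(20.6×10⁻⁴ m²)(3570 s) = 17.50 J.
Photons incident: 17.50 / 5.912×10⁻¹⁹ = 2.960×10¹⁹, i.e. 2.960×10¹⁹/6.022×10²³ = 4.915×10⁻⁵ mol.
Fraction absorbed: 1 − 10^(−0.693) = 0.7972.
Photons absorbed: 0.7972 × 4.915×10⁻⁵ = 3.918×10⁻⁵ mol.
Φ = 1.33×10⁻⁵ mol / 3.918×10⁻⁵ mol photons = 0.34.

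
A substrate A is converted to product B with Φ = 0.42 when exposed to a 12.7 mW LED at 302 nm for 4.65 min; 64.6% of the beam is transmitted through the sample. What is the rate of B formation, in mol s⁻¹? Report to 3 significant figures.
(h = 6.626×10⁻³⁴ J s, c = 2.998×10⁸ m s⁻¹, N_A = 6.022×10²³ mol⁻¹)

Photon energy at 302 nm: hc/λ = (6.626×10⁻³⁴)(2.998×10⁸)/(302×10⁻⁹) = 6.578×10⁻¹⁹ J.
Energy delivered: (12.7 mW)(279 s) = 3.543 J.
Photons incident: 3.543 / 6.578×10⁻¹⁹ = 5.386×10¹⁸, i.e. 5.386×10¹⁸/6.022×10²³ = 8.944×10⁻⁶ mol.
Fraction absorbed: 1 − 64.6/100 = 0.3540.
Photons absorbed: 0.3540 × 8.944×10⁻⁶ = 3.166×10⁻⁶ mol.
Product formed: 0.42 × 3.166×10⁻⁶ = 1.330×10⁻⁶ mol.
Rate: 1.330×10⁻⁶ / 279 s = 4.77×10⁻⁹ mol s⁻¹.

4.77×10⁻⁹ mol s⁻¹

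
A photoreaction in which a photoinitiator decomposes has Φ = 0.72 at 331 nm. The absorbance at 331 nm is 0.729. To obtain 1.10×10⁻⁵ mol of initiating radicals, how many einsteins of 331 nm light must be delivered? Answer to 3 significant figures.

1.88×10⁻⁵ einstein

Photons that must be absorbed: 1.10×10⁻⁵ / 0.72 = 1.528×10⁻⁵ mol.
Fraction absorbed: 1 − 10^(−0.729) = 0.8134.
Incident photons needed: 1.528×10⁻⁵ / 0.8134 = 1.879×10⁻⁵ mol.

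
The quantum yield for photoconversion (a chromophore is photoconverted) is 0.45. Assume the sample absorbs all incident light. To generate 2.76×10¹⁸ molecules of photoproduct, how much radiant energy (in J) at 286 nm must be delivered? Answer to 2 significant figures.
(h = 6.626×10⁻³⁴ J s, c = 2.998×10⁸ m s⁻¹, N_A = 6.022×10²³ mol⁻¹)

4.3 J

Product: 2.76×10¹⁸ / 6.022×10²³ = 4.583×10⁻⁶ mol.
Photons that must be absorbed: 4.583×10⁻⁶ / 0.45 = 1.018×10⁻⁵ mol.
Photon energy: hc/λ = 6.946×10⁻¹⁹ J; per mole, 4.183×10⁵ J mol⁻¹.
Energy required: 1.018×10⁻⁵ × 4.183×10⁵ = 4.3 J.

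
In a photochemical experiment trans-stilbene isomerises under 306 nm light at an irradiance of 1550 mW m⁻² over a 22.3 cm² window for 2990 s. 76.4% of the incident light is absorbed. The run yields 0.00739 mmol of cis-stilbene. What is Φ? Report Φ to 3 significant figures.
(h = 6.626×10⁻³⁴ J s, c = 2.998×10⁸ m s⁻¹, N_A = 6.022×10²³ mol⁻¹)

Φ = 0.366

Product: 0.00739 mmol = 7.39×10⁻⁶ mol.
Photon energy at 306 nm: hc/λ = (6.626×10⁻³⁴)(2.998×10⁸)/(306×10⁻⁹) = 6.492×10⁻¹⁹ J.
Energy delivered: (1550 mW m⁻²)(22.3×10⁻⁴ m²)(2990 s) = 10.33 J.
Photons incident: 10.33 / 6.492×10⁻¹⁹ = 1.591×10¹⁹, i.e. 1.591×10¹⁹/6.022×10²³ = 2.642×10⁻⁵ mol.
Photons absorbed: 0.764 × 2.642×10⁻⁵ = 2.018×10⁻⁵ mol.
Φ = 7.39×10⁻⁶ mol / 2.018×10⁻⁵ mol photons = 0.366.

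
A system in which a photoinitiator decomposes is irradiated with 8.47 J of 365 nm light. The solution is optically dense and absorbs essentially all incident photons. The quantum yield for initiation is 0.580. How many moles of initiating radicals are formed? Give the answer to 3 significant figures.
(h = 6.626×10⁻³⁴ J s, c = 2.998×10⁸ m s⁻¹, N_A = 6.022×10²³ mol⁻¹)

1.50×10⁻⁵ mol

Photon energy at 365 nm: hc/λ = (6.626×10⁻³⁴)(2.998×10⁸)/(365×10⁻⁹) = 5.442×10⁻¹⁹ J.
Photons incident: 8.47 / 5.442×10⁻¹⁹ = 1.556×10¹⁹, i.e. 1.556×10¹⁹/6.022×10²³ = 2.584×10⁻⁵ mol.
Product: Φ × n_abs = 0.580 × 2.584×10⁻⁵ = 1.499×10⁻⁵ mol.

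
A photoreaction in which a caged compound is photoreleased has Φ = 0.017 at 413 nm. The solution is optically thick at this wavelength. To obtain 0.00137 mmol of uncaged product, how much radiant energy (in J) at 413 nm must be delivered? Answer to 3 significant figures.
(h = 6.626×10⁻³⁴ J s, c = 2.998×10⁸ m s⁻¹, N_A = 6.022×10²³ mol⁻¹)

23.3 J

Product: 0.00137 mmol = 1.37×10⁻⁶ mol.
Photons that must be absorbed: 1.37×10⁻⁶ / 0.017 = 8.059×10⁻⁵ mol.
Photon energy: hc/λ = 4.810×10⁻¹⁹ J; per mole, 2.897×10⁵ J mol⁻¹.
Energy required: 8.059×10⁻⁵ × 2.897×10⁵ = 23.3 J.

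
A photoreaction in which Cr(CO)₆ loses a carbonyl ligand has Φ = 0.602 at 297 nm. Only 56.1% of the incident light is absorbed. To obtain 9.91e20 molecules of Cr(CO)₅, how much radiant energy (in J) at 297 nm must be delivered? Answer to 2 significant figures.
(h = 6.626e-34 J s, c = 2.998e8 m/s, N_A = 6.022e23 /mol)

2000 J

Product: 9.91e20 / 6.022e23 = 0.001646 mol.
Photons that must be absorbed: 0.001646 / 0.602 = 0.002734 mol.
Incident photons needed: 0.002734 / 0.561 = 0.004873 mol.
Photon energy: hc/λ = 6.688e-19 J; per mole, 4.028e5 J mol⁻¹.
Energy required: 0.004873 × 4.028e5 = 2000 J.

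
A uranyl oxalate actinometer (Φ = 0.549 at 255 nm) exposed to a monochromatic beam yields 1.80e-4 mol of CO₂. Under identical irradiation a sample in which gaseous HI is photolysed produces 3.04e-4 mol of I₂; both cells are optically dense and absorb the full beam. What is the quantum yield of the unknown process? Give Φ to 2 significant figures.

Φ = 0.93

Photons absorbed by the actinometer: 1.80e-4 / 0.549 = 3.279e-4 mol.
Φ(unknown) = 3.04e-4 / 3.279e-4 = 0.93.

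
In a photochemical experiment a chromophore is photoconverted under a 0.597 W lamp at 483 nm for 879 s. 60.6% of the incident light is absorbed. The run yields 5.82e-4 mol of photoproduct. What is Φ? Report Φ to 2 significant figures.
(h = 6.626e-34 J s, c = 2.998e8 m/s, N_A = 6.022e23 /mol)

Photon energy at 483 nm: hc/λ = (6.626e-34)(2.998e8)/(483e-9) = 4.113e-19 J.
Energy delivered: (0.597 W)(879 s) = 524.8 J.
Photons incident: 524.8 / 4.113e-19 = 1.276e21, i.e. 1.276e21/6.022e23 = 0.002119 mol.
Photons absorbed: 0.606 × 0.002119 = 0.001284 mol.
Φ = 5.82e-4 mol / 0.001284 mol photons = 0.45.

Φ = 0.45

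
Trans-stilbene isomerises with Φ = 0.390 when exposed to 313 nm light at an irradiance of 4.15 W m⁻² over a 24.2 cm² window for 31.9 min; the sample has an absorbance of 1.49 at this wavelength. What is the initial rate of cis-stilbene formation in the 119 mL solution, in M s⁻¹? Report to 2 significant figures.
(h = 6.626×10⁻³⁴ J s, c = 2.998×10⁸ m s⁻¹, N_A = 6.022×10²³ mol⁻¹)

Photon energy at 313 nm: hc/λ = (6.626×10⁻³⁴)(2.998×10⁸)/(313×10⁻⁹) = 6.347×10⁻¹⁹ J.
Energy delivered: (4.15 W m⁻²)(24.2×10⁻⁴ m²)(1914 s) = 19.22 J.
Photons incident: 19.22 / 6.347×10⁻¹⁹ = 3.028×10¹⁹, i.e. 3.028×10¹⁹/6.022×10²³ = 5.028×10⁻⁵ mol.
Fraction absorbed: 1 − 10^(−1.49) = 0.9676.
Photons absorbed: 0.9676 × 5.028×10⁻⁵ = 4.865×10⁻⁵ mol.
Product formed: 0.390 × 4.865×10⁻⁵ = 1.897×10⁻⁵ mol.
Rate: 1.897×10⁻⁵ mol / (1914 s × 0.119 L) = 8.3×10⁻⁸ M s⁻¹.

8.3×10⁻⁸ M s⁻¹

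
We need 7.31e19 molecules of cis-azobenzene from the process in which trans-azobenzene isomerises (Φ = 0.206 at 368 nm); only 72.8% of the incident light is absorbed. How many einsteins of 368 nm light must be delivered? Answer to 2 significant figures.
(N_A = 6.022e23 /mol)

8.1e-4 einstein

Product: 7.31e19 / 6.022e23 = 1.214e-4 mol.
Photons that must be absorbed: 1.214e-4 / 0.206 = 5.893e-4 mol.
Incident photons needed: 5.893e-4 / 0.728 = 8.095e-4 mol.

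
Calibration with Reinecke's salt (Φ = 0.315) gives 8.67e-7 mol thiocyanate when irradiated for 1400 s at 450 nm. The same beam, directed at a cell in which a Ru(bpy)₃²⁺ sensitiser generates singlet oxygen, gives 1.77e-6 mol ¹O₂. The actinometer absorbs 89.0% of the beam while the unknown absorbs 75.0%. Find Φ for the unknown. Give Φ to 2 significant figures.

Photons absorbed by the actinometer: 8.67e-7 / 0.315 = 2.752e-6 mol.
Incident flux: 2.752e-6 / 0.890 = 3.092e-6 einstein.
Absorbed by unknown: 0.750 × 3.092e-6 = 2.319e-6 mol.
Φ(unknown) = 1.77e-6 / 2.319e-6 = 0.76.

Φ = 0.76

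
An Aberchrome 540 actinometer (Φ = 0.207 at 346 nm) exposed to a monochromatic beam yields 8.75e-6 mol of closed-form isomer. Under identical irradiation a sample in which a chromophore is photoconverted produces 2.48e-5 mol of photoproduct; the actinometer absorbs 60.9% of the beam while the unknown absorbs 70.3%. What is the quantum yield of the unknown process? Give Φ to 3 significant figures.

Photons absorbed by the actinometer: 8.75e-6 / 0.207 = 4.227e-5 mol.
Incident flux: 4.227e-5 / 0.609 = 6.941e-5 einstein.
Absorbed by unknown: 0.703 × 6.941e-5 = 4.880e-5 mol.
Φ(unknown) = 2.48e-5 / 4.880e-5 = 0.508.

Φ = 0.508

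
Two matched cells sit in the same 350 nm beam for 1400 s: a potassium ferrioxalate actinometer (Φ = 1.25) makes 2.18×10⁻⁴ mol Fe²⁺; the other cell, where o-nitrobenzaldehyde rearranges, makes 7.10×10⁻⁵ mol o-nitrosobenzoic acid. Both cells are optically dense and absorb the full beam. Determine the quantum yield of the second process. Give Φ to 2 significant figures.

Φ = 0.41

Photons absorbed by the actinometer: 2.18×10⁻⁴ / 1.25 = 1.744×10⁻⁴ mol.
Φ(unknown) = 7.10×10⁻⁵ / 1.744×10⁻⁴ = 0.41.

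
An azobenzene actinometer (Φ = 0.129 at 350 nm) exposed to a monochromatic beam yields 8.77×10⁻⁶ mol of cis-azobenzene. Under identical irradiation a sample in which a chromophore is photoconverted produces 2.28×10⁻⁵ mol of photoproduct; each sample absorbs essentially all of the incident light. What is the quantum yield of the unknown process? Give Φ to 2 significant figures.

Photons absorbed by the actinometer: 8.77×10⁻⁶ / 0.129 = 6.798×10⁻⁵ mol.
Φ(unknown) = 2.28×10⁻⁵ / 6.798×10⁻⁵ = 0.34.

Φ = 0.34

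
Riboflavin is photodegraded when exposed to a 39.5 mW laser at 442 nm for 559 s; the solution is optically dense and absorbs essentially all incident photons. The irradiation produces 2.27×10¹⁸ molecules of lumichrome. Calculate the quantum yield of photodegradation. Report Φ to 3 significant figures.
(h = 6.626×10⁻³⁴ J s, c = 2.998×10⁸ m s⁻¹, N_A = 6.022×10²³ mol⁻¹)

Φ = 0.0462

Product: 2.27×10¹⁸ / 6.022×10²³ = 3.770×10⁻⁶ mol.
Photon energy at 442 nm: hc/λ = (6.626×10⁻³⁴)(2.998×10⁸)/(442×10⁻⁹) = 4.494×10⁻¹⁹ J.
Energy delivered: (39.5 mW)(559 s) = 22.08 J.
Photons incident: 22.08 / 4.494×10⁻¹⁹ = 4.913×10¹⁹, i.e. 4.913×10¹⁹/6.022×10²³ = 8.158×10⁻⁵ mol.
Φ = 3.770×10⁻⁶ mol / 8.158×10⁻⁵ mol photons = 0.0462.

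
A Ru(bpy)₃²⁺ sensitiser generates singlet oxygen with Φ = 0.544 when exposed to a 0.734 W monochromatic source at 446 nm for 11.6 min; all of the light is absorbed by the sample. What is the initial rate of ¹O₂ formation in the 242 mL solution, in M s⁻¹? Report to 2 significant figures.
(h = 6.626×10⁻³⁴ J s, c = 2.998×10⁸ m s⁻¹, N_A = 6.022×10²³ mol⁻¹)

Photon energy at 446 nm: hc/λ = (6.626×10⁻³⁴)(2.998×10⁸)/(446×10⁻⁹) = 4.454×10⁻¹⁹ J.
Energy delivered: (0.734 W)(696 s) = 510.9 J.
Photons incident: 510.9 / 4.454×10⁻¹⁹ = 1.147×10²¹, i.e. 1.147×10²¹/6.022×10²³ = 0.001905 mol.
Product formed: 0.544 × 0.001905 = 0.001036 mol.
Rate: 0.001036 mol / (696 s × 0.242 L) = 6.2×10⁻⁶ M s⁻¹.

6.2×10⁻⁶ M s⁻¹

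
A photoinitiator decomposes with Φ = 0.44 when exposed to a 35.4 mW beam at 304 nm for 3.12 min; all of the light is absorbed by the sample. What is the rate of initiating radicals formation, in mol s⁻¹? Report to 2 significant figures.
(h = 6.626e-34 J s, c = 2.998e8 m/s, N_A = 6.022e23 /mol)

4.0e-8 mol s⁻¹

Photon energy at 304 nm: hc/λ = (6.626e-34)(2.998e8)/(304e-9) = 6.534e-19 J.
Energy delivered: (35.4 mW)(187.2 s) = 6.627 J.
Photons incident: 6.627 / 6.534e-19 = 1.014e19, i.e. 1.014e19/6.022e23 = 1.684e-5 mol.
Product formed: 0.44 × 1.684e-5 = 7.410e-6 mol.
Rate: 7.410e-6 / 187.2 s = 4.0e-8 mol s⁻¹.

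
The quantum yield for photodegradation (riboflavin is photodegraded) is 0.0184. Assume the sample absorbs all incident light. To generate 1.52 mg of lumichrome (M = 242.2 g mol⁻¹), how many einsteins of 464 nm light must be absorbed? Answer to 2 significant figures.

Product: 1.52 mg / 242.2 g mol⁻¹ = 6.276×10⁻⁶ mol.
Photons that must be absorbed: 6.276×10⁻⁶ / 0.0184 = 3.411×10⁻⁴ mol.

3.4×10⁻⁴ einstein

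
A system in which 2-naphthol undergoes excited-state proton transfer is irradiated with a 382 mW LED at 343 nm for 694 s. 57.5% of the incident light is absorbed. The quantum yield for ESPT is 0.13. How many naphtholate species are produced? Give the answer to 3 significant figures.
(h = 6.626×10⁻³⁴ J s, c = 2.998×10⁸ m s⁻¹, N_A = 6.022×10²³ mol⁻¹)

Photon energy at 343 nm: hc/λ = (6.626×10⁻³⁴)(2.998×10⁸)/(343×10⁻⁹) = 5.791×10⁻¹⁹ J.
Energy delivered: (382 mW)(694 s) = 265.1 J.
Photons incident: 265.1 / 5.791×10⁻¹⁹ = 4.578×10²⁰, i.e. 4.578×10²⁰/6.022×10²³ = 7.602×10⁻⁴ mol.
Photons absorbed: 0.575 × 7.602×10⁻⁴ = 4.371×10⁻⁴ mol.
Product: Φ × n_abs = 0.13 × 4.371×10⁻⁴ = 5.682×10⁻⁵ mol.
As a count: 5.682×10⁻⁵ × 6.022×10²³ = 3.42×10¹⁹.

3.42×10¹⁹ species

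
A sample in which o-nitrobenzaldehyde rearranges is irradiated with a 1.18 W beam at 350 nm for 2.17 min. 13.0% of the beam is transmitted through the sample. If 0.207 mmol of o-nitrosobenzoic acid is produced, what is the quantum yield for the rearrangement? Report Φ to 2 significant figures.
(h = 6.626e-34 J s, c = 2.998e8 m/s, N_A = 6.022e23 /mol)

Product: 0.207 mmol = 2.07e-4 mol.
Photon energy at 350 nm: hc/λ = (6.626e-34)(2.998e8)/(350e-9) = 5.676e-19 J.
Energy delivered: (1.18 W)(130.2 s) = 153.6 J.
Photons incident: 153.6 / 5.676e-19 = 2.706e20, i.e. 2.706e20/6.022e23 = 4.494e-4 mol.
Fraction absorbed: 1 − 13.0/100 = 0.8700.
Photons absorbed: 0.8700 × 4.494e-4 = 3.910e-4 mol.
Φ = 2.07e-4 mol / 3.910e-4 mol photons = 0.53.

Φ = 0.53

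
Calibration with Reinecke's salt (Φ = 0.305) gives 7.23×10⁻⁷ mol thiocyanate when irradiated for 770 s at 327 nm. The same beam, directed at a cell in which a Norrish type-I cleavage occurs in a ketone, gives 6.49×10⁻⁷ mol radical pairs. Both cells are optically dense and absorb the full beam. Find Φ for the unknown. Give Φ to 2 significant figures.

Photons absorbed by the actinometer: 7.23×10⁻⁷ / 0.305 = 2.370×10⁻⁶ mol.
Φ(unknown) = 6.49×10⁻⁷ / 2.370×10⁻⁶ = 0.27.

Φ = 0.27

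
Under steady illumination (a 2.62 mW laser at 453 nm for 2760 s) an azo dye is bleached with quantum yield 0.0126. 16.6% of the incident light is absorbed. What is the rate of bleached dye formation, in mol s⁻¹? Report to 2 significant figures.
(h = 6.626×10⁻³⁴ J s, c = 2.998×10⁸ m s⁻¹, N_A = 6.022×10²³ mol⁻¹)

Photon energy at 453 nm: hc/λ = (6.626×10⁻³⁴)(2.998×10⁸)/(453×10⁻⁹) = 4.385×10⁻¹⁹ J.
Energy delivered: (2.62 mW)(2760 s) = 7.231 J.
Photons incident: 7.231 / 4.385×10⁻¹⁹ = 1.649×10¹⁹, i.e. 1.649×10¹⁹/6.022×10²³ = 2.738×10⁻⁵ mol.
Photons absorbed: 0.166 × 2.738×10⁻⁵ = 4.545×10⁻⁶ mol.
Product formed: 0.0126 × 4.545×10⁻⁶ = 5.727×10⁻⁸ mol.
Rate: 5.727×10⁻⁸ / 2760 s = 2.1×10⁻¹¹ mol s⁻¹.

2.1×10⁻¹¹ mol s⁻¹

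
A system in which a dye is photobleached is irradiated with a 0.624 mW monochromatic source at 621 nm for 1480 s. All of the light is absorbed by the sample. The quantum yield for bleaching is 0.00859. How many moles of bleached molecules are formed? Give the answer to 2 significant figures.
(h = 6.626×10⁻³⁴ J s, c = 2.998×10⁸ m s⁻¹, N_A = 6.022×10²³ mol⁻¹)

Photon energy at 621 nm: hc/λ = (6.626×10⁻³⁴)(2.998×10⁸)/(621×10⁻⁹) = 3.199×10⁻¹⁹ J.
Energy delivered: (0.624 mW)(1480 s) = 0.9235 J.
Photons incident: 0.9235 / 3.199×10⁻¹⁹ = 2.887×10¹⁸, i.e. 2.887×10¹⁸/6.022×10²³ = 4.794×10⁻⁶ mol.
Product: Φ × n_abs = 0.00859 × 4.794×10⁻⁶ = 4.118×10⁻⁸ mol.

4.1×10⁻⁸ mol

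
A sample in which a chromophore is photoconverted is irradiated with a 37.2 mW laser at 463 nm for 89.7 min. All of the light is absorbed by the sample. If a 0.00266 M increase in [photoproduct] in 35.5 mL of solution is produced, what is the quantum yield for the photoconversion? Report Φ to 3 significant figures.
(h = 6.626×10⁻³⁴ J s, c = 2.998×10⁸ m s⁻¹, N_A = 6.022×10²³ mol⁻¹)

Product: (0.00266 M)(0.0355 L) = 9.443×10⁻⁵ mol.
Photon energy at 463 nm: hc/λ = (6.626×10⁻³⁴)(2.998×10⁸)/(463×10⁻⁹) = 4.290×10⁻¹⁹ J.
Energy delivered: (37.2 mW)(5382 s) = 200.2 J.
Photons incident: 200.2 / 4.290×10⁻¹⁹ = 4.667×10²⁰, i.e. 4.667×10²⁰/6.022×10²³ = 7.750×10⁻⁴ mol.
Φ = 9.443×10⁻⁵ mol / 7.750×10⁻⁴ mol photons = 0.122.

Φ = 0.122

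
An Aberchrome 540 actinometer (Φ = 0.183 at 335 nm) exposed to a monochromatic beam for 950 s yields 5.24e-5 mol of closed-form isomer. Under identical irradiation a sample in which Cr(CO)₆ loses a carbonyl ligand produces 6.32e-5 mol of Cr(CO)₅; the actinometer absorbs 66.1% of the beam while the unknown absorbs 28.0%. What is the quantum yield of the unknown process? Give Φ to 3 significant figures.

Photons absorbed by the actinometer: 5.24e-5 / 0.183 = 2.863e-4 mol.
Incident flux: 2.863e-4 / 0.661 = 4.331e-4 einstein.
Absorbed by unknown: 0.280 × 4.331e-4 = 1.213e-4 mol.
Φ(unknown) = 6.32e-5 / 1.213e-4 = 0.521.

Φ = 0.521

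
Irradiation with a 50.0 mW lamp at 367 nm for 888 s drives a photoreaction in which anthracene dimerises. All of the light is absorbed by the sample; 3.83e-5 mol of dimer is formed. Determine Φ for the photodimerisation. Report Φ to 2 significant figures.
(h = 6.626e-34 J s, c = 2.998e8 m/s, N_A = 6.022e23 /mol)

Φ = 0.28

Photon energy at 367 nm: hc/λ = (6.626e-34)(2.998e8)/(367e-9) = 5.413e-19 J.
Energy delivered: (50.0 mW)(888 s) = 44.40 J.
Photons incident: 44.40 / 5.413e-19 = 8.202e19, i.e. 8.202e19/6.022e23 = 1.362e-4 mol.
Φ = 3.83e-5 mol / 1.362e-4 mol photons = 0.28.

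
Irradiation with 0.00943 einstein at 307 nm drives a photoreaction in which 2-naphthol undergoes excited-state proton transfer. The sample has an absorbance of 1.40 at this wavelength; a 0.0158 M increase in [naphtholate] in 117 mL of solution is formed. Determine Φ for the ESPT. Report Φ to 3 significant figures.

Φ = 0.204

Product: (0.0158 M)(0.117 L) = 0.001849 mol.
Fraction absorbed: 1 − 10^(−1.40) = 0.9602.
Photons absorbed: 0.9602 × 0.00943 = 0.009055 mol.
Φ = 0.001849 mol / 0.009055 mol photons = 0.204.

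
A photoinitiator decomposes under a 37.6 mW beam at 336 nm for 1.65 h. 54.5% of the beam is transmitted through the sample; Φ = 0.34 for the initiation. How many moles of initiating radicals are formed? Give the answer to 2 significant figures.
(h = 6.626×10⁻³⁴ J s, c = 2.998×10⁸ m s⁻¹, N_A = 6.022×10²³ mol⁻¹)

Photon energy at 336 nm: hc/λ = (6.626×10⁻³⁴)(2.998×10⁸)/(336×10⁻⁹) = 5.912×10⁻¹⁹ J.
Energy delivered: (37.6 mW)(5940 s) = 223.3 J.
Photons incident: 223.3 / 5.912×10⁻¹⁹ = 3.777×10²⁰, i.e. 3.777×10²⁰/6.022×10²³ = 6.272×10⁻⁴ mol.
Fraction absorbed: 1 − 54.5/100 = 0.4550.
Photons absorbed: 0.4550 × 6.272×10⁻⁴ = 2.854×10⁻⁴ mol.
Product: Φ × n_abs = 0.34 × 2.854×10⁻⁴ = 9.704×10⁻⁵ mol.

9.7×10⁻⁵ mol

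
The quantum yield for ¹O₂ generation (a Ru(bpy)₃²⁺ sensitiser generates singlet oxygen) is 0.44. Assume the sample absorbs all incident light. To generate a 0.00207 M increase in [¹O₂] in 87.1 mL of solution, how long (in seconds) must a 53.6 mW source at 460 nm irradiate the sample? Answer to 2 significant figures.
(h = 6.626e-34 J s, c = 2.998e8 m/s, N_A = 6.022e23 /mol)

Product: (0.00207 M)(0.0871 L) = 1.803e-4 mol.
Photons that must be absorbed: 1.803e-4 / 0.44 = 4.098e-4 mol.
Photon energy: hc/λ = 4.318e-19 J; per mole, 2.600e5 J mol⁻¹.
Energy required: 4.098e-4 × 2.600e5 = 106.5 J.
Time: 106.5 J / 0.0536 W = 2000 s.

t ≈ 2000 s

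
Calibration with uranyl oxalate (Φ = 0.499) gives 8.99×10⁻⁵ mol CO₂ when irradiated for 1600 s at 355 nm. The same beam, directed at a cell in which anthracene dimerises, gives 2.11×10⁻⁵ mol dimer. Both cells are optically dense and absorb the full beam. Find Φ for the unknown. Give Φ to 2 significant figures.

Photons absorbed by the actinometer: 8.99×10⁻⁵ / 0.499 = 1.802×10⁻⁴ mol.
Φ(unknown) = 2.11×10⁻⁵ / 1.802×10⁻⁴ = 0.12.

Φ = 0.12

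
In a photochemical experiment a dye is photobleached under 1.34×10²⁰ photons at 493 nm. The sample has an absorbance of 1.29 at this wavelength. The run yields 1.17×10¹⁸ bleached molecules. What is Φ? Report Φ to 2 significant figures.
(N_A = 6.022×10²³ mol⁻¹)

Φ = 0.0092

Product: 1.17×10¹⁸ / 6.022×10²³ = 1.943×10⁻⁶ mol.
Moles of photons: 1.34×10²⁰ / 6.022×10²³ = 2.225×10⁻⁴ mol.
Fraction absorbed: 1 − 10^(−1.29) = 0.9487.
Photons absorbed: 0.9487 × 2.225×10⁻⁴ = 2.111×10⁻⁴ mol.
Φ = 1.943×10⁻⁶ mol / 2.111×10⁻⁴ mol photons = 0.0092.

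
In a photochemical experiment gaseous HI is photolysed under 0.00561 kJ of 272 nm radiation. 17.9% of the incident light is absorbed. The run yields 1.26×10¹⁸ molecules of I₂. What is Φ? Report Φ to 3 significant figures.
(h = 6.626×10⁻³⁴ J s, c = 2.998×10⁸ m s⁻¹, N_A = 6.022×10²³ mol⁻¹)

Product: 1.26×10¹⁸ / 6.022×10²³ = 2.092×10⁻⁶ mol.
Photon energy at 272 nm: hc/λ = (6.626×10⁻³⁴)(2.998×10⁸)/(272×10⁻⁹) = 7.303×10⁻¹⁹ J.
Incident energy: 0.00561 kJ = 5.61 J.
Photons incident: 5.61 / 7.303×10⁻¹⁹ = 7.682×10¹⁸, i.e. 7.682×10¹⁸/6.022×10²³ = 1.276×10⁻⁵ mol.
Photons absorbed: 0.179 × 1.276×10⁻⁵ = 2.284×10⁻⁶ mol.
Φ = 2.092×10⁻⁶ mol / 2.284×10⁻⁶ mol photons = 0.916.

Φ = 0.916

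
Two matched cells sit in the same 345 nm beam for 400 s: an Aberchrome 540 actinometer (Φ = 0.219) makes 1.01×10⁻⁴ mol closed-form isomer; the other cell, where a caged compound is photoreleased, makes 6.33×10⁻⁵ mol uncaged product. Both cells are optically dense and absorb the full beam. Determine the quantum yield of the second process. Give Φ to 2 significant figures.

Photons absorbed by the actinometer: 1.01×10⁻⁴ / 0.219 = 4.612×10⁻⁴ mol.
Φ(unknown) = 6.33×10⁻⁵ / 4.612×10⁻⁴ = 0.14.

Φ = 0.14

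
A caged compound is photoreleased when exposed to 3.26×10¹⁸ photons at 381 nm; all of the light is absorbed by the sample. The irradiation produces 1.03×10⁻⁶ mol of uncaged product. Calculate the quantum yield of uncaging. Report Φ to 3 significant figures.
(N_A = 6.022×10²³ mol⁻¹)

Φ = 0.190

Moles of photons: 3.26×10¹⁸ / 6.022×10²³ = 5.413×10⁻⁶ mol.
Φ = 1.03×10⁻⁶ mol / 5.413×10⁻⁶ mol photons = 0.190.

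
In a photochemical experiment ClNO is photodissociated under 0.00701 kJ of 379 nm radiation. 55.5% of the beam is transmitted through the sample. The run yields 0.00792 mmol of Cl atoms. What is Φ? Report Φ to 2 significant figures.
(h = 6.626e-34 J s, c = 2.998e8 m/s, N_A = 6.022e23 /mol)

Φ = 0.80

Product: 0.00792 mmol = 7.92e-6 mol.
Photon energy at 379 nm: hc/λ = (6.626e-34)(2.998e8)/(379e-9) = 5.241e-19 J.
Incident energy: 0.00701 kJ = 7.01 J.
Photons incident: 7.01 / 5.241e-19 = 1.338e19, i.e. 1.338e19/6.022e23 = 2.222e-5 mol.
Fraction absorbed: 1 − 55.5/100 = 0.4450.
Photons absorbed: 0.4450 × 2.222e-5 = 9.888e-6 mol.
Φ = 7.92e-6 mol / 9.888e-6 mol photons = 0.80.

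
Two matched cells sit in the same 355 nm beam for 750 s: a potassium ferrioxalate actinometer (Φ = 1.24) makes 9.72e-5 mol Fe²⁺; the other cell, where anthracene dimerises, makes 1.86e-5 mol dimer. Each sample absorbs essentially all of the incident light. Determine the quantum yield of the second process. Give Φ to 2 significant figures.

Photons absorbed by the actinometer: 9.72e-5 / 1.24 = 7.839e-5 mol.
Φ(unknown) = 1.86e-5 / 7.839e-5 = 0.24.

Φ = 0.24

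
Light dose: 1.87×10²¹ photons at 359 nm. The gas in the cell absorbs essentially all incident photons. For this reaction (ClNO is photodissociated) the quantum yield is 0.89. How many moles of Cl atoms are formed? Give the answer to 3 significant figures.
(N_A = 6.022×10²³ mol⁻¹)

0.00276 mol

Moles of photons: 1.87×10²¹ / 6.022×10²³ = 0.003105 mol.
Product: Φ × n_abs = 0.89 × 0.003105 = 0.002763 mol.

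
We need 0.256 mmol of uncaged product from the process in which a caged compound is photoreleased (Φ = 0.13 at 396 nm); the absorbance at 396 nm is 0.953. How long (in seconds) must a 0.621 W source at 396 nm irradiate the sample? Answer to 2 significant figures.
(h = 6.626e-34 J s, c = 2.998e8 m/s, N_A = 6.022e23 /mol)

Product: 0.256 mmol = 2.56e-4 mol.
Photons that must be absorbed: 2.56e-4 / 0.13 = 0.001969 mol.
Fraction absorbed: 1 − 10^(−0.953) = 0.8886.
Incident photons needed: 0.001969 / 0.8886 = 0.002216 mol.
Photon energy: hc/λ = 5.016e-19 J; per mole, 3.021e5 J mol⁻¹.
Energy required: 0.002216 × 3.021e5 = 669.5 J.
Time: 669.5 J / 0.621 W = 1100 s.

t ≈ 1100 s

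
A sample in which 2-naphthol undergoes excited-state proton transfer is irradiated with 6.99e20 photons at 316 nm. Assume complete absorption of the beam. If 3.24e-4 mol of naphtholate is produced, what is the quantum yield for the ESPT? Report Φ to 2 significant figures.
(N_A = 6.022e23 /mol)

Φ = 0.28

Moles of photons: 6.99e20 / 6.022e23 = 0.001161 mol.
Φ = 3.24e-4 mol / 0.001161 mol photons = 0.28.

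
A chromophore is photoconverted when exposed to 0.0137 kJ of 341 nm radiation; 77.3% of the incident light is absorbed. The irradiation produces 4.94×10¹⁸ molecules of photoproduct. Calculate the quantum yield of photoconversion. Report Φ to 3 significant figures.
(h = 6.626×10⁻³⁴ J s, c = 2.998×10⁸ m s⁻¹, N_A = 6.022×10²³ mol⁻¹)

Φ = 0.272

Product: 4.94×10¹⁸ / 6.022×10²³ = 8.203×10⁻⁶ mol.
Photon energy at 341 nm: hc/λ = (6.626×10⁻³⁴)(2.998×10⁸)/(341×10⁻⁹) = 5.825×10⁻¹⁹ J.
Incident energy: 0.0137 kJ = 13.7 J.
Photons incident: 13.7 / 5.825×10⁻¹⁹ = 2.352×10¹⁹, i.e. 2.352×10¹⁹/6.022×10²³ = 3.906×10⁻⁵ mol.
Photons absorbed: 0.773 × 3.906×10⁻⁵ = 3.019×10⁻⁵ mol.
Φ = 8.203×10⁻⁶ mol / 3.019×10⁻⁵ mol photons = 0.272.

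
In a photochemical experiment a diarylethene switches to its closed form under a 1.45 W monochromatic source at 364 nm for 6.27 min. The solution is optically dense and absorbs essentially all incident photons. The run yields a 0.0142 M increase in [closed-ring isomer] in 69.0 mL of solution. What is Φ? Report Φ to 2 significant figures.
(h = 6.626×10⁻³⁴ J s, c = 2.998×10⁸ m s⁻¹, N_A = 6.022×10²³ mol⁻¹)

Φ = 0.59

Product: (0.0142 M)(0.069 L) = 9.798×10⁻⁴ mol.
Photon energy at 364 nm: hc/λ = (6.626×10⁻³⁴)(2.998×10⁸)/(364×10⁻⁹) = 5.457×10⁻¹⁹ J.
Energy delivered: (1.45 W)(376.2 s) = 545.5 J.
Photons incident: 545.5 / 5.457×10⁻¹⁹ = 9.996×10²⁰, i.e. 9.996×10²⁰/6.022×10²³ = 0.001660 mol.
Φ = 9.798×10⁻⁴ mol / 0.001660 mol photons = 0.59.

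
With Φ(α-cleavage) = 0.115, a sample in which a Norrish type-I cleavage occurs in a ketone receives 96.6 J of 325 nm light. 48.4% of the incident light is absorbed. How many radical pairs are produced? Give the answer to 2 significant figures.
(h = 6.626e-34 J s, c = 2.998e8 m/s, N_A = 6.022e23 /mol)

Photon energy at 325 nm: hc/λ = (6.626e-34)(2.998e8)/(325e-9) = 6.112e-19 J.
Photons incident: 96.6 / 6.112e-19 = 1.580e20, i.e. 1.580e20/6.022e23 = 2.624e-4 mol.
Photons absorbed: 0.484 × 2.624e-4 = 1.270e-4 mol.
Product: Φ × n_abs = 0.115 × 1.270e-4 = 1.461e-5 mol.
As a count: 1.461e-5 × 6.022e23 = 8.8e18.

8.8e18 radical pairs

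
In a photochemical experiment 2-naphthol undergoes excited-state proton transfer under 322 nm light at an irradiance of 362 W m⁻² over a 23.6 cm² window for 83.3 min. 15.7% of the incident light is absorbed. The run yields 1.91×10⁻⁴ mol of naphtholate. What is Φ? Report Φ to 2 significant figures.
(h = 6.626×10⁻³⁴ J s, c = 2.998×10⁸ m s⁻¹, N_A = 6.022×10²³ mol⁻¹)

Φ = 0.11

Photon energy at 322 nm: hc/λ = (6.626×10⁻³⁴)(2.998×10⁸)/(322×10⁻⁹) = 6.169×10⁻¹⁹ J.
Energy delivered: (362 W m⁻²)(23.6×10⁻⁴ m²)(4998 s) = 4270 J.
Photons incident: 4270 / 6.169×10⁻¹⁹ = 6.922×10²¹, i.e. 6.922×10²¹/6.022×10²³ = 0.01149 mol.
Photons absorbed: 0.157 × 0.01149 = 0.001804 mol.
Φ = 1.91×10⁻⁴ mol / 0.001804 mol photons = 0.11.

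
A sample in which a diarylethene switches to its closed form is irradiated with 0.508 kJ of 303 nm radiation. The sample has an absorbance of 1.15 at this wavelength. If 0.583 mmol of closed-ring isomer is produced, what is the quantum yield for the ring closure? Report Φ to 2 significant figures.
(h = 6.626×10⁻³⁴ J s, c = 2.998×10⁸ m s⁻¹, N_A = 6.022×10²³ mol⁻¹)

Φ = 0.49

Product: 0.583 mmol = 5.83×10⁻⁴ mol.
Photon energy at 303 nm: hc/λ = (6.626×10⁻³⁴)(2.998×10⁸)/(303×10⁻⁹) = 6.556×10⁻¹⁹ J.
Incident energy: 0.508 kJ = 508 J.
Photons incident: 508 / 6.556×10⁻¹⁹ = 7.749×10²⁰, i.e. 7.749×10²⁰/6.022×10²³ = 0.001287 mol.
Fraction absorbed: 1 − 10^(−1.15) = 0.9292.
Photons absorbed: 0.9292 × 0.001287 = 0.001196 mol.
Φ = 5.83×10⁻⁴ mol / 0.001196 mol photons = 0.49.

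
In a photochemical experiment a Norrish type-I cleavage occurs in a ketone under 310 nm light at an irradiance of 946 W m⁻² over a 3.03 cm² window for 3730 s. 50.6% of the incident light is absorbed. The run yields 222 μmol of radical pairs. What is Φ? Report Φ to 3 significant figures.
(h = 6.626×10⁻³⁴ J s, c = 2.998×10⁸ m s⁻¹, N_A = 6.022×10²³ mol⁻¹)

Φ = 0.158

Product: 222 μmol = 2.22×10⁻⁴ mol.
Photon energy at 310 nm: hc/λ = (6.626×10⁻³⁴)(2.998×10⁸)/(310×10⁻⁹) = 6.408×10⁻¹⁹ J.
Energy delivered: (946 W m⁻²)(3.03×10⁻⁴ m²)(3730 s) = 1069 J.
Photons incident: 1069 / 6.408×10⁻¹⁹ = 1.668×10²¹, i.e. 1.668×10²¹/6.022×10²³ = 0.002770 mol.
Photons absorbed: 0.506 × 0.002770 = 0.001402 mol.
Φ = 2.22×10⁻⁴ mol / 0.001402 mol photons = 0.158.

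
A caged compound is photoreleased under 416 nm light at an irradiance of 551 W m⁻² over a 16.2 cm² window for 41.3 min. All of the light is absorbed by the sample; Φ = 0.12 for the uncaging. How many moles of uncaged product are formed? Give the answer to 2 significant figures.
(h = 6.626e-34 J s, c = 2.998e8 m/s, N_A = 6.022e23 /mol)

9.2e-4 mol

Photon energy at 416 nm: hc/λ = (6.626e-34)(2.998e8)/(416e-9) = 4.775e-19 J.
Energy delivered: (551 W m⁻²)(16.2e-4 m²)(2478 s) = 2212 J.
Photons incident: 2212 / 4.775e-19 = 4.632e21, i.e. 4.632e21/6.022e23 = 0.007692 mol.
Product: Φ × n_abs = 0.12 × 0.007692 = 9.230e-4 mol.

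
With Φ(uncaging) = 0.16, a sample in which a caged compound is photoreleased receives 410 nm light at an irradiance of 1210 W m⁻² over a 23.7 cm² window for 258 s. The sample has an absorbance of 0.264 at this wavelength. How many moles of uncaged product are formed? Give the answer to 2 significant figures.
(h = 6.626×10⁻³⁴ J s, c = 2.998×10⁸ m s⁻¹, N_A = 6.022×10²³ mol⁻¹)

Photon energy at 410 nm: hc/λ = (6.626×10⁻³⁴)(2.998×10⁸)/(410×10⁻⁹) = 4.845×10⁻¹⁹ J.
Energy delivered: (1210 W m⁻²)(23.7×10⁻⁴ m²)(258 s) = 739.9 J.
Photons incident: 739.9 / 4.845×10⁻¹⁹ = 1.527×10²¹, i.e. 1.527×10²¹/6.022×10²³ = 0.002536 mol.
Fraction absorbed: 1 − 10^(−0.264) = 0.4555.
Photons absorbed: 0.4555 × 0.002536 = 0.001155 mol.
Product: Φ × n_abs = 0.16 × 0.001155 = 1.848×10⁻⁴ mol.

1.8×10⁻⁴ mol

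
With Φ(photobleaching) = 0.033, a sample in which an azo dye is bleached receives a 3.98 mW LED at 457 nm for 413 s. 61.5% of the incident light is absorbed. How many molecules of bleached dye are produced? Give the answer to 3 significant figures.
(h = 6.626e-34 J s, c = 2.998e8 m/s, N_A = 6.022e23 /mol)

Photon energy at 457 nm: hc/λ = (6.626e-34)(2.998e8)/(457e-9) = 4.347e-19 J.
Energy delivered: (3.98 mW)(413 s) = 1.644 J.
Photons incident: 1.644 / 4.347e-19 = 3.782e18, i.e. 3.782e18/6.022e23 = 6.280e-6 mol.
Photons absorbed: 0.615 × 6.280e-6 = 3.862e-6 mol.
Product: Φ × n_abs = 0.033 × 3.862e-6 = 1.274e-7 mol.
As a count: 1.274e-7 × 6.022e23 = 7.67e16.

7.67e16 molecules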